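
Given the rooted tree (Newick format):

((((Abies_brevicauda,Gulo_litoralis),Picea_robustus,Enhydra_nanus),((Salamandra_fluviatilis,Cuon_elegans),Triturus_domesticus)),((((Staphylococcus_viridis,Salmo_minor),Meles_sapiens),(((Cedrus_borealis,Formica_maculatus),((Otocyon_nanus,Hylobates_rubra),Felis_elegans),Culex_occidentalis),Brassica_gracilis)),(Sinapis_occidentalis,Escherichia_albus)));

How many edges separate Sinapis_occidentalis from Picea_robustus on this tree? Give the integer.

6

The MRCA of Sinapis_occidentalis and Picea_robustus is the root of the tree.
From Sinapis_occidentalis up to that node: 3 branches. From Picea_robustus up to the same node: 3 branches. Total: 3 + 3 = 6.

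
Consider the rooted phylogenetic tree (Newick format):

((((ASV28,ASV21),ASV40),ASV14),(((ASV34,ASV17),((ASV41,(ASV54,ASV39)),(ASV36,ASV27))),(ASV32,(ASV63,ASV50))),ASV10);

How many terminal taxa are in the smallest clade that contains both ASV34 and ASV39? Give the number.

7

The MRCA of ASV34 and ASV39 is the node subtending ((ASV34,ASV17),((ASV41,(ASV54,ASV39)),(ASV36,ASV27))).
That clade contains 7 terminal taxa: ASV17, ASV27, ASV34, ASV36, ASV39, ASV41, ASV54.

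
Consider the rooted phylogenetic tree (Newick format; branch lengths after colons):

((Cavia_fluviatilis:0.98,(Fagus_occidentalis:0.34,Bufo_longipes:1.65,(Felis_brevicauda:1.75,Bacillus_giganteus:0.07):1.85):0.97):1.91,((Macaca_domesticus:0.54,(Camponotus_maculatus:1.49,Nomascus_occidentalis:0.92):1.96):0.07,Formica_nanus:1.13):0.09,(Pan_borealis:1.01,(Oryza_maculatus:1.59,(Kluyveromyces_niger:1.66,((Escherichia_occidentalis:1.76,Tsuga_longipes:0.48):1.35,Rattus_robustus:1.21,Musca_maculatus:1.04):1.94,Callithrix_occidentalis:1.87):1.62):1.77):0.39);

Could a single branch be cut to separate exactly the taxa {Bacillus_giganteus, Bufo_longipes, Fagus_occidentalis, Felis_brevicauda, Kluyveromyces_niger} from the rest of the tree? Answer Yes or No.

No

The MRCA of the listed taxa is the root, so the smallest clade containing them is the whole tree.
That clade also contains Callithrix_occidentalis, Camponotus_maculatus, Cavia_fluviatilis, Escherichia_occidentalis, Formica_nanus, Macaca_domesticus, Musca_maculatus, Nomascus_occidentalis, Oryza_maculatus, Pan_borealis, Rattus_robustus, Tsuga_longipes, which are not in the proposed group, so the group is not monophyletic.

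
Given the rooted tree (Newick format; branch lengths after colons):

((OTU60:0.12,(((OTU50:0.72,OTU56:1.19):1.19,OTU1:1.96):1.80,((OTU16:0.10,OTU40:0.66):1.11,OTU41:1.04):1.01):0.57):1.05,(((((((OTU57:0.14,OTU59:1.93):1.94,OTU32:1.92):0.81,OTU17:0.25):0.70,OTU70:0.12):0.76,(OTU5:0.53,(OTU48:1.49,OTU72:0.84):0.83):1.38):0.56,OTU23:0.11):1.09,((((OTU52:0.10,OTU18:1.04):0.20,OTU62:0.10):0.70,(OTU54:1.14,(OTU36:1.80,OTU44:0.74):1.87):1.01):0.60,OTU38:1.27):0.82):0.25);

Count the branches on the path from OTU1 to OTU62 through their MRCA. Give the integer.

The MRCA of OTU1 and OTU62 is the root of the tree.
From OTU1 up to that node: 4 branches. From OTU62 up to the same node: 5 branches. Total: 4 + 5 = 9.

9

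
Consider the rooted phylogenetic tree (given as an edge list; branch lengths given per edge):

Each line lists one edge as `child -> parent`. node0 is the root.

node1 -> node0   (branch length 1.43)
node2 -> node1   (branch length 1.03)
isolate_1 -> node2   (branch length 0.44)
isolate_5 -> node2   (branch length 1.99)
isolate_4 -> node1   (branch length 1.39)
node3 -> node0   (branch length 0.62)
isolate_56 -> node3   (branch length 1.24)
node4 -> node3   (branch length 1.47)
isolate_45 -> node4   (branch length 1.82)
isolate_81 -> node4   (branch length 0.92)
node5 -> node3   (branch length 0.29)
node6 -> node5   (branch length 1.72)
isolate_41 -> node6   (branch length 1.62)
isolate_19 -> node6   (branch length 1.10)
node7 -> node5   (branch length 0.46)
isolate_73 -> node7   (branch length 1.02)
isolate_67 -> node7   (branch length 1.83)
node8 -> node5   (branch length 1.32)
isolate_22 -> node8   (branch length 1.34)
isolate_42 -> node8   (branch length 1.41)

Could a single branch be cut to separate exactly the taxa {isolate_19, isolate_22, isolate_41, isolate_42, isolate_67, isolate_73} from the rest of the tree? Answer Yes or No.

Yes

The most recent common ancestor of these taxa subtends ((isolate_41,isolate_19),(isolate_73,isolate_67),(isolate_22,isolate_42)).
That clade has exactly 6 tips — every listed taxon and nothing else — so the group is monophyletic.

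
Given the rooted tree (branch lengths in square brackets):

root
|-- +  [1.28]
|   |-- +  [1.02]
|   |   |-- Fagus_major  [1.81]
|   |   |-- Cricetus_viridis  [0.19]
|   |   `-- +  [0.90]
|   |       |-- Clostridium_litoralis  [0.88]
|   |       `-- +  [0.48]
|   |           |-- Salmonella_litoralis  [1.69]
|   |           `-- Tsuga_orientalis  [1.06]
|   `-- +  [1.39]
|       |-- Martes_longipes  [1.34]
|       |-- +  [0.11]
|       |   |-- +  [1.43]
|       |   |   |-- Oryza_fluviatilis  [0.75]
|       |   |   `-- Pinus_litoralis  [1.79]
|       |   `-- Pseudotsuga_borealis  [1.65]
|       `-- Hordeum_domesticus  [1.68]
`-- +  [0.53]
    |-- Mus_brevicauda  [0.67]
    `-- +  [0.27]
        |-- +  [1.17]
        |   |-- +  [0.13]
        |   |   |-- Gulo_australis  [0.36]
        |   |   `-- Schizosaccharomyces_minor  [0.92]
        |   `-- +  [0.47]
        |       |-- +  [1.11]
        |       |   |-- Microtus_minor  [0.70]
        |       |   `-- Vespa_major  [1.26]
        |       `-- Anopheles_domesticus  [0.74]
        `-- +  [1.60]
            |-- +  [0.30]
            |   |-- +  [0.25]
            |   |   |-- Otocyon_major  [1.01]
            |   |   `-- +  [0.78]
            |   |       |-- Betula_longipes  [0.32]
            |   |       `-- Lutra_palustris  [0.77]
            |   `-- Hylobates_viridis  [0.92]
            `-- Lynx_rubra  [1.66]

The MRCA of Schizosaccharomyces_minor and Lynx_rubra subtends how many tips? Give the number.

The MRCA of Schizosaccharomyces_minor and Lynx_rubra is the node subtending (((Gulo_australis,Schizosaccharomyces_minor),((Microtus_minor,Vespa_major),Anopheles_domesticus)),(((Otocyon_major,(Betula_longipes,Lutra_palustris)),Hylobates_viridis),Lynx_rubra)).
That clade contains 10 terminal taxa: Anopheles_domesticus, Betula_longipes, Gulo_australis, Hylobates_viridis, Lutra_palustris, Lynx_rubra, Microtus_minor, Otocyon_major, Schizosaccharomyces_minor, Vespa_major.

10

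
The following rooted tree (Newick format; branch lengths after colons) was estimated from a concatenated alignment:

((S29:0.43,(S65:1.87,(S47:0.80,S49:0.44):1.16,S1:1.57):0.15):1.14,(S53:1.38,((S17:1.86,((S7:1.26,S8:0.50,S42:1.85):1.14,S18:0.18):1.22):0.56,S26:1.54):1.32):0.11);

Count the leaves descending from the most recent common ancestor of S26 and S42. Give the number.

6

The MRCA of S26 and S42 is the node subtending ((S17,((S7,S8,S42),S18)),S26).
That clade contains 6 terminal taxa: S17, S18, S26, S42, S7, S8.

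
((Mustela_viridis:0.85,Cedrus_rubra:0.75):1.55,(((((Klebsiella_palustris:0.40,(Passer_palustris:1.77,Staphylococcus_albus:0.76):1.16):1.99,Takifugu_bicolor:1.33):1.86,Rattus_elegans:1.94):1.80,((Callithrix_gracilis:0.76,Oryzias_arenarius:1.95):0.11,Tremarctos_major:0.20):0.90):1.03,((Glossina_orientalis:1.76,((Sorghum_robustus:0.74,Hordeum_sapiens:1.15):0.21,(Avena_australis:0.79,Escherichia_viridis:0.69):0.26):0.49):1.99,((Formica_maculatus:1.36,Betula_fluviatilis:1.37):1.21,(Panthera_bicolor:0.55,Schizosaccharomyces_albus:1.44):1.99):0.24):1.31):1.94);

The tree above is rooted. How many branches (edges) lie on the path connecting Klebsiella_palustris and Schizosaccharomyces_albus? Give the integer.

The MRCA of Klebsiella_palustris and Schizosaccharomyces_albus is the node subtending (((((Klebsiella_palustris,(Passer_palustris,Staphylococcus_albus)),Takifugu_bicolor),Rattus_elegans),((Callithrix_gracilis,Oryzias_arenarius),Tremarctos_major)),((Glossina_orientalis,((Sorghum_robustus,Hordeum_sapiens),(Avena_australis,Escherichia_viridis))),((Formica_maculatus,Betula_fluviatilis),(Panthera_bicolor,Schizosaccharomyces_albus)))).
From Klebsiella_palustris up to that node: 5 branches. From Schizosaccharomyces_albus up to the same node: 4 branches. Total: 5 + 4 = 9.

9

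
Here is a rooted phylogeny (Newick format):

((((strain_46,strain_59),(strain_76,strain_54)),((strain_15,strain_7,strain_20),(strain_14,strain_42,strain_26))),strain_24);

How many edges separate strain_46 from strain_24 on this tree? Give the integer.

5

The MRCA of strain_46 and strain_24 is the root of the tree.
From strain_46 up to that node: 4 branches. From strain_24 up to the same node: 1 branch. Total: 4 + 1 = 5.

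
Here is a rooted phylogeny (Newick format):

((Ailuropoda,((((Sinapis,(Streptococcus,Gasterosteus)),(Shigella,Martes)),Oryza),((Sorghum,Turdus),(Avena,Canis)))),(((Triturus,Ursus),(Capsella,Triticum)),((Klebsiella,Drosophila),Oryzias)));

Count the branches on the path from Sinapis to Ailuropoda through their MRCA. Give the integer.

The MRCA of Sinapis and Ailuropoda is the node subtending (Ailuropoda,((((Sinapis,(Streptococcus,Gasterosteus)),(Shigella,Martes)),Oryza),((Sorghum,Turdus),(Avena,Canis)))).
From Sinapis up to that node: 5 branches. From Ailuropoda up to the same node: 1 branch. Total: 5 + 1 = 6.

6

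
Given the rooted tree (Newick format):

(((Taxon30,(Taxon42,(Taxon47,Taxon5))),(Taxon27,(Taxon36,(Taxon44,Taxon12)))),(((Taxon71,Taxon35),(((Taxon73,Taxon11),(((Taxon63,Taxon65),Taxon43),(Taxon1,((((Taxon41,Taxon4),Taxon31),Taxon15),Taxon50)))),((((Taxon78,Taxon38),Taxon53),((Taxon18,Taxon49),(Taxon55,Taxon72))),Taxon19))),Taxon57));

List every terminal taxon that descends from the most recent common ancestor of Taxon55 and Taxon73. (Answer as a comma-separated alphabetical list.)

Tracing Taxon55: it sits inside (Taxon55,Taxon72).
Tracing Taxon73: it sits inside (Taxon73,Taxon11).
The smallest clade enclosing both is (((Taxon73,Taxon11),(((Taxon63,Taxon65),Taxon43),(Taxon1,((((Taxon41,Taxon4),Taxon31),Taxon15),Taxon50)))),((((Taxon78,Taxon38),Taxon53),((Taxon18,Taxon49),(Taxon55,Taxon72))),Taxon19)); the answer is its 19 terminal taxa in alphabetical order.

Taxon1, Taxon11, Taxon15, Taxon18, Taxon19, Taxon31, Taxon38, Taxon4, Taxon41, Taxon43, Taxon49, Taxon50, Taxon53, Taxon55, Taxon63, Taxon65, Taxon72, Taxon73, Taxon78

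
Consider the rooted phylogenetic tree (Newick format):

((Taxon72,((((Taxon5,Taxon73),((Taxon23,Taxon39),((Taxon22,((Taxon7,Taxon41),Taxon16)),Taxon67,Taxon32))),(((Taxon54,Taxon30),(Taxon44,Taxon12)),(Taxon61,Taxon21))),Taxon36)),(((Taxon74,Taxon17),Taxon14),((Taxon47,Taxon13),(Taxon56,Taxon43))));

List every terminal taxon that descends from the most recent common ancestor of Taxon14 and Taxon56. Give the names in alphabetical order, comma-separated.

Tracing Taxon14: it sits inside ((Taxon74,Taxon17),Taxon14).
Tracing Taxon56: it sits inside (Taxon56,Taxon43).
The smallest clade enclosing both is (((Taxon74,Taxon17),Taxon14),((Taxon47,Taxon13),(Taxon56,Taxon43))); the answer is its 7 terminal taxa in alphabetical order.

Taxon13, Taxon14, Taxon17, Taxon43, Taxon47, Taxon56, Taxon74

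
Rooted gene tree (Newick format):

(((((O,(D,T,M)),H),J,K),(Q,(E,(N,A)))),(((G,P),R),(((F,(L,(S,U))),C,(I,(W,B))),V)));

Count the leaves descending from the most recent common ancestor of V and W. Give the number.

The MRCA of V and W is the node subtending (((F,(L,(S,U))),C,(I,(W,B))),V).
That clade contains 9 terminal taxa: B, C, F, I, L, S, U, V, W.

9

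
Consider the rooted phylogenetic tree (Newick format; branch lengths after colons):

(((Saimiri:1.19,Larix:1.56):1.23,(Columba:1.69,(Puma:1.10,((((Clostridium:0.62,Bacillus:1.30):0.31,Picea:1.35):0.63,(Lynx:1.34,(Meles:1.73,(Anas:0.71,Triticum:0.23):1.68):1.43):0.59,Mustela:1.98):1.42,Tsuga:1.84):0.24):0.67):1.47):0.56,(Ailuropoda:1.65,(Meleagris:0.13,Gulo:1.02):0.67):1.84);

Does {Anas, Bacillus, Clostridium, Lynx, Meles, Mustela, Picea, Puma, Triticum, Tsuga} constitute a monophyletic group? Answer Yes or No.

The most recent common ancestor of these taxa subtends (Puma,((((Clostridium,Bacillus),Picea),(Lynx,(Meles,(Anas,Triticum))),Mustela),Tsuga)).
That clade has exactly 10 tips — every listed taxon and nothing else — so the group is monophyletic.

Yes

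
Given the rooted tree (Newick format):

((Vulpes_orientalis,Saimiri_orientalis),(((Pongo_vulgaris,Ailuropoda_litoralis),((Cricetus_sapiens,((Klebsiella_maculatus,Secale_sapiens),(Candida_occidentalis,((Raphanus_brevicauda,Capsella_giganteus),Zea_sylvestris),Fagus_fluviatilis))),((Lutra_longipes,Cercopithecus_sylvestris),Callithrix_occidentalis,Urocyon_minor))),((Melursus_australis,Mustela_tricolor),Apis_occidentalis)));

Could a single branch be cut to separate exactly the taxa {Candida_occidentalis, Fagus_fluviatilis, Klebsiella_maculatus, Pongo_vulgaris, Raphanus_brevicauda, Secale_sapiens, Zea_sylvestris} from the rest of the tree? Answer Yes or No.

No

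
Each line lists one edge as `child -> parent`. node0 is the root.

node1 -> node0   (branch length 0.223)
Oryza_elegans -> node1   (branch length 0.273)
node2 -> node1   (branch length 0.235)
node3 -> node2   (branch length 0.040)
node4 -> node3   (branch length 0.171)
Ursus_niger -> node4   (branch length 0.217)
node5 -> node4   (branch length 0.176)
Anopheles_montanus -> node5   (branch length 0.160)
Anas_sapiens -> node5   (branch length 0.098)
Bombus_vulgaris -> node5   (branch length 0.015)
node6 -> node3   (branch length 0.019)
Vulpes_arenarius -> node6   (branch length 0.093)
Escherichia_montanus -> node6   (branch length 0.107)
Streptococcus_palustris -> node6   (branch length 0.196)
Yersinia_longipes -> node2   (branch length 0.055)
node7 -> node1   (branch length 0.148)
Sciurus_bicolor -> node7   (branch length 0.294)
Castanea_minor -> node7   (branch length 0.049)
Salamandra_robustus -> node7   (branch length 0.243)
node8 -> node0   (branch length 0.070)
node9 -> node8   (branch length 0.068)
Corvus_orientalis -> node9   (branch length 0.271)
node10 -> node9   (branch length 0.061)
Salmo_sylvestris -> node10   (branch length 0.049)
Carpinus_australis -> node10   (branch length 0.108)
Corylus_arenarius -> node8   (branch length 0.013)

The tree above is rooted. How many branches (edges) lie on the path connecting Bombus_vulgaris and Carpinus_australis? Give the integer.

10

The MRCA of Bombus_vulgaris and Carpinus_australis is the root of the tree.
From Bombus_vulgaris up to that node: 6 branches. From Carpinus_australis up to the same node: 4 branches. Total: 6 + 4 = 10.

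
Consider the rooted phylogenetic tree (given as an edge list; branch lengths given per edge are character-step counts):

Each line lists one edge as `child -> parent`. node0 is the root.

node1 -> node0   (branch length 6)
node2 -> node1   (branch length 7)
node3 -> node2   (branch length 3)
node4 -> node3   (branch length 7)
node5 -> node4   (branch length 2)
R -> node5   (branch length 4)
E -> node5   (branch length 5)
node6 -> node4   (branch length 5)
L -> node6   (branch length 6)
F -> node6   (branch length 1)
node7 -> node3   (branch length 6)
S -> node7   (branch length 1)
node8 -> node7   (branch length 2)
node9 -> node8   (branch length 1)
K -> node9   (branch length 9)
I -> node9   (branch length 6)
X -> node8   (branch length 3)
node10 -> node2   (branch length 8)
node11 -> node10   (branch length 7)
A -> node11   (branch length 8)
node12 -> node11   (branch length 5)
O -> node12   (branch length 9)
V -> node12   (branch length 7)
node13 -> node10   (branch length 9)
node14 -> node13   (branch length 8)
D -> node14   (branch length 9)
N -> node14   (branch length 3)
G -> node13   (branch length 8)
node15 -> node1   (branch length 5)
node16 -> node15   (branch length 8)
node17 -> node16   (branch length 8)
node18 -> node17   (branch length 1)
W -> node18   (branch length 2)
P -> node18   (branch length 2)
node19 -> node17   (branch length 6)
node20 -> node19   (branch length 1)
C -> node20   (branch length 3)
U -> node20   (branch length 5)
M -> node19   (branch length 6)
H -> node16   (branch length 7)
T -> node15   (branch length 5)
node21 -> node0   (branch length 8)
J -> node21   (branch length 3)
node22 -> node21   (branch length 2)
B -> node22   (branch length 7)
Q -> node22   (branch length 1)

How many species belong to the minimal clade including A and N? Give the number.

The MRCA of A and N is the node subtending ((A,(O,V)),((D,N),G)).
That clade contains 6 terminal taxa: A, D, G, N, O, V.

6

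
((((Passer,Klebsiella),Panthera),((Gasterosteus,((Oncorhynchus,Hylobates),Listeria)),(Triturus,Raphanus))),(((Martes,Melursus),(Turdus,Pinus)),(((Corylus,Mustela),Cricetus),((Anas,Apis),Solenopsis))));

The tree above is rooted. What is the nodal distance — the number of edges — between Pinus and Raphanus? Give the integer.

8

The MRCA of Pinus and Raphanus is the root of the tree.
From Pinus up to that node: 4 branches. From Raphanus up to the same node: 4 branches. Total: 4 + 4 = 8.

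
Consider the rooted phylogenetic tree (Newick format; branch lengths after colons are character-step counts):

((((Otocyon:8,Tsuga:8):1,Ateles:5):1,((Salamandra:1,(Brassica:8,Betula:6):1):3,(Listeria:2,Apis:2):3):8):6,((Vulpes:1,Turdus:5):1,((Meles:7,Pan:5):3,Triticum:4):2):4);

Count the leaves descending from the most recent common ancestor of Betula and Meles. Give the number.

13

The MRCA of Betula and Meles is the root, so the clade is the entire tree.
That clade contains 13 terminal taxa: Apis, Ateles, Betula, Brassica, Listeria, Meles, Otocyon, Pan, Salamandra, Triticum, Tsuga, Turdus, Vulpes.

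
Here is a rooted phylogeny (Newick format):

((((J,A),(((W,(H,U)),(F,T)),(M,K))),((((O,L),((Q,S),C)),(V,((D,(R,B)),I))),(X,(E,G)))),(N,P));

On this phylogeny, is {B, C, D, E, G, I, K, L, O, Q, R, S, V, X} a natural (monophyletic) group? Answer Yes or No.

The MRCA of the listed taxa subtends (((J,A),(((W,(H,U)),(F,T)),(M,K))),((((O,L),((Q,S),C)),(V,((D,(R,B)),I))),(X,(E,G)))).
That clade also contains A, F, H, J, M, T, U, W, which are not in the proposed group, so the group is not monophyletic.

No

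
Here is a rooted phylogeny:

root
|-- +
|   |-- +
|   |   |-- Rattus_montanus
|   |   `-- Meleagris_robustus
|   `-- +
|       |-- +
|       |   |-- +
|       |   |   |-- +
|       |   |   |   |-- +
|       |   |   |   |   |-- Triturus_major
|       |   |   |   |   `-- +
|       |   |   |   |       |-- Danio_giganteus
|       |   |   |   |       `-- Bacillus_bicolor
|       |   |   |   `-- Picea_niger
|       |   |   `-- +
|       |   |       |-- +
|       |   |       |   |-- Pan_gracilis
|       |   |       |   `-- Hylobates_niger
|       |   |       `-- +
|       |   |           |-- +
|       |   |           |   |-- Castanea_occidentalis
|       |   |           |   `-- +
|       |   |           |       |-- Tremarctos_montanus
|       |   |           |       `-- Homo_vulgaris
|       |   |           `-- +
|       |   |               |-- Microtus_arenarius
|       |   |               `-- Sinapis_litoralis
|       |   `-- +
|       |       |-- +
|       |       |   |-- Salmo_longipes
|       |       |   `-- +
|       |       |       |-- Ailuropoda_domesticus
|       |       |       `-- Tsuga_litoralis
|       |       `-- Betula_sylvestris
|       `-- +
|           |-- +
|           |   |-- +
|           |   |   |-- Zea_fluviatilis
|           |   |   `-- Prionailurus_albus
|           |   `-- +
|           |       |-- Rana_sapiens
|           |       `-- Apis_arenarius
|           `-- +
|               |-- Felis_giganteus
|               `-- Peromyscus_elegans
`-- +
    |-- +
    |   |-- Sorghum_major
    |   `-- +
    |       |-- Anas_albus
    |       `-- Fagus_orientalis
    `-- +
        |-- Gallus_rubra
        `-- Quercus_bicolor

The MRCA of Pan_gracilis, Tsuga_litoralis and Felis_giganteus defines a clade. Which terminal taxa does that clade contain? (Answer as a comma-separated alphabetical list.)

Ailuropoda_domesticus, Apis_arenarius, Bacillus_bicolor, Betula_sylvestris, Castanea_occidentalis, Danio_giganteus, Felis_giganteus, Homo_vulgaris, Hylobates_niger, Microtus_arenarius, Pan_gracilis, Peromyscus_elegans, Picea_niger, Prionailurus_albus, Rana_sapiens, Salmo_longipes, Sinapis_litoralis, Tremarctos_montanus, Triturus_major, Tsuga_litoralis, Zea_fluviatilis

Tracing Pan_gracilis: it sits inside (Pan_gracilis,Hylobates_niger).
Tracing Tsuga_litoralis: it sits inside (Ailuropoda_domesticus,Tsuga_litoralis).
Tracing Felis_giganteus: it sits inside (Felis_giganteus,Peromyscus_elegans).
The smallest clade enclosing all 3 is (((((Triturus_major,(Danio_giganteus,Bacillus_bicolor)),Picea_niger),((Pan_gracilis,Hylobates_niger),((Castanea_occidentalis,(Tremarctos_montanus,Homo_vulgaris)),(Microtus_arenarius,Sinapis_litoralis)))),((Salmo_longipes,(Ailuropoda_domesticus,Tsuga_litoralis)),Betula_sylvestris)),(((Zea_fluviatilis,Prionailurus_albus),(Rana_sapiens,Apis_arenarius)),(Felis_giganteus,Peromyscus_elegans))); the answer is its 21 terminal taxa in alphabetical order.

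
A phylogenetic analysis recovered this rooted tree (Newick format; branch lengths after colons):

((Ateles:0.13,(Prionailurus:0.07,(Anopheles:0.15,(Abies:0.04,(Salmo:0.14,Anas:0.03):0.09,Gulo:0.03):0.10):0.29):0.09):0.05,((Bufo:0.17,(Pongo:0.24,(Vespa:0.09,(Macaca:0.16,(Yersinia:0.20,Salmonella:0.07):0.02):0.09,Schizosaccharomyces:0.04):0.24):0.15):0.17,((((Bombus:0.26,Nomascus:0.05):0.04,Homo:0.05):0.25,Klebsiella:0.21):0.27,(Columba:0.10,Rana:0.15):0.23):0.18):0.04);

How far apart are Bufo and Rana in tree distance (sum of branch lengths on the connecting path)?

0.90

The path runs Bufo → … → MRCA → … → Rana; the MRCA is the node subtending ((Bufo,(Pongo,(Vespa,(Macaca,(Yersinia,Salmonella)),Schizosaccharomyces))),((((Bombus,Nomascus),Homo),Klebsiella),(Columba,Rana))).
Branch lengths along that path: 0.17 + 0.17 + 0.18 + 0.23 + 0.15 = 0.90.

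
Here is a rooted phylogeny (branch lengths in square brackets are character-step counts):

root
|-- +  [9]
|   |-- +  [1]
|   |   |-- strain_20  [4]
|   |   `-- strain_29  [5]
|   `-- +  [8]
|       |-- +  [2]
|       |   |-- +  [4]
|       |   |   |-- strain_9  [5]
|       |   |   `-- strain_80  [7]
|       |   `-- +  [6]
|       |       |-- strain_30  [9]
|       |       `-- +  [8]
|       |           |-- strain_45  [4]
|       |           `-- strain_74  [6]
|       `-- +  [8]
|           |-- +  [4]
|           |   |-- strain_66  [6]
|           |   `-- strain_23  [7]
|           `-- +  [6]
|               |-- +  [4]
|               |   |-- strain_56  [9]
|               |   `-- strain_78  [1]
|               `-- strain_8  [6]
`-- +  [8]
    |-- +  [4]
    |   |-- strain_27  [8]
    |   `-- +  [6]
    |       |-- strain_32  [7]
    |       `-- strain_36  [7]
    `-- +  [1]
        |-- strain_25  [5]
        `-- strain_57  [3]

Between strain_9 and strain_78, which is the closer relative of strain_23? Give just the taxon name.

strain_78

The MRCA of strain_23 and strain_78 subtends ((strain_66,strain_23),((strain_56,strain_78),strain_8)) (5 taxa).
The MRCA of strain_23 and strain_9 subtends (((strain_9,strain_80),(strain_30,(strain_45,strain_74))),((strain_66,strain_23),((strain_56,strain_78),strain_8))) (10 taxa).
The first is nested inside the second, so strain_23 shares a more recent common ancestor with strain_78.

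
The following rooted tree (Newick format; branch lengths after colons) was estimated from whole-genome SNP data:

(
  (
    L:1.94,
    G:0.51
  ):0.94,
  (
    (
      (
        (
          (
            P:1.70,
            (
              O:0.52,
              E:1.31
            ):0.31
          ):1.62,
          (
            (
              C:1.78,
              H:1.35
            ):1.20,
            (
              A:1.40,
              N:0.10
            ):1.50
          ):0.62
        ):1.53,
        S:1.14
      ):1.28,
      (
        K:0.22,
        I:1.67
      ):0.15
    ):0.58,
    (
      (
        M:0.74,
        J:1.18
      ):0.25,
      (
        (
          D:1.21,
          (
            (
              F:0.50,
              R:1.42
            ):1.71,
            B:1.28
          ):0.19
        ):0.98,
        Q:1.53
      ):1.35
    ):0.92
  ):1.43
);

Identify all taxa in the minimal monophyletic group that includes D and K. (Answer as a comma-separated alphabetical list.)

A, B, C, D, E, F, H, I, J, K, M, N, O, P, Q, R, S

Tracing D: it sits inside (D,((F,R),B)).
Tracing K: it sits inside (K,I).
The smallest clade enclosing both is (((((P,(O,E)),((C,H),(A,N))),S),(K,I)),((M,J),((D,((F,R),B)),Q))); the answer is its 17 terminal taxa in alphabetical order.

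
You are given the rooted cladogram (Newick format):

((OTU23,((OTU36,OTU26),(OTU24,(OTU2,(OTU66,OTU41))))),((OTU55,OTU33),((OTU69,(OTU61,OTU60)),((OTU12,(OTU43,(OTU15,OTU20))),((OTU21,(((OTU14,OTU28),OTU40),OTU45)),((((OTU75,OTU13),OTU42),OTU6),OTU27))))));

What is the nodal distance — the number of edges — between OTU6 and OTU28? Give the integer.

8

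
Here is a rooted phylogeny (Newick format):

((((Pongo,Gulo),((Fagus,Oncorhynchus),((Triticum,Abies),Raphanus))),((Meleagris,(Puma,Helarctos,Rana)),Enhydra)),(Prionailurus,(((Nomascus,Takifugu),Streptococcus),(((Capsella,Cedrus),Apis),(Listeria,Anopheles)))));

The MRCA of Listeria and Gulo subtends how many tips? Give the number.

21

The MRCA of Listeria and Gulo is the root, so the clade is the entire tree.
That clade contains 21 terminal taxa: Abies, Anopheles, Apis, Capsella, Cedrus, Enhydra, Fagus, Gulo, Helarctos, Listeria, Meleagris, Nomascus, Oncorhynchus, Pongo, Prionailurus, Puma, Rana, Raphanus, Streptococcus, Takifugu, Triticum.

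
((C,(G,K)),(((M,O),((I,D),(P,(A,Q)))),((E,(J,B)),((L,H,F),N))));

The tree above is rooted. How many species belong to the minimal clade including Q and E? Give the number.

The MRCA of Q and E is the node subtending (((M,O),((I,D),(P,(A,Q)))),((E,(J,B)),((L,H,F),N))).
That clade contains 14 terminal taxa: A, B, D, E, F, H, I, J, L, M, N, O, P, Q.

14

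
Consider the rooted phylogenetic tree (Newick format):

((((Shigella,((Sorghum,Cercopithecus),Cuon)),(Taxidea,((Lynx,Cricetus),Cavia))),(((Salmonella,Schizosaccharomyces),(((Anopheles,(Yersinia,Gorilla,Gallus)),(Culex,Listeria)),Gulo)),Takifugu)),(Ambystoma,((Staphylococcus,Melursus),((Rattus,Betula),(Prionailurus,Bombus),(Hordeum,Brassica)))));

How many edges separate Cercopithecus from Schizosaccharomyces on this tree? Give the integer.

The MRCA of Cercopithecus and Schizosaccharomyces is the node subtending (((Shigella,((Sorghum,Cercopithecus),Cuon)),(Taxidea,((Lynx,Cricetus),Cavia))),(((Salmonella,Schizosaccharomyces),(((Anopheles,(Yersinia,Gorilla,Gallus)),(Culex,Listeria)),Gulo)),Takifugu)).
From Cercopithecus up to that node: 5 branches. From Schizosaccharomyces up to the same node: 4 branches. Total: 5 + 4 = 9.

9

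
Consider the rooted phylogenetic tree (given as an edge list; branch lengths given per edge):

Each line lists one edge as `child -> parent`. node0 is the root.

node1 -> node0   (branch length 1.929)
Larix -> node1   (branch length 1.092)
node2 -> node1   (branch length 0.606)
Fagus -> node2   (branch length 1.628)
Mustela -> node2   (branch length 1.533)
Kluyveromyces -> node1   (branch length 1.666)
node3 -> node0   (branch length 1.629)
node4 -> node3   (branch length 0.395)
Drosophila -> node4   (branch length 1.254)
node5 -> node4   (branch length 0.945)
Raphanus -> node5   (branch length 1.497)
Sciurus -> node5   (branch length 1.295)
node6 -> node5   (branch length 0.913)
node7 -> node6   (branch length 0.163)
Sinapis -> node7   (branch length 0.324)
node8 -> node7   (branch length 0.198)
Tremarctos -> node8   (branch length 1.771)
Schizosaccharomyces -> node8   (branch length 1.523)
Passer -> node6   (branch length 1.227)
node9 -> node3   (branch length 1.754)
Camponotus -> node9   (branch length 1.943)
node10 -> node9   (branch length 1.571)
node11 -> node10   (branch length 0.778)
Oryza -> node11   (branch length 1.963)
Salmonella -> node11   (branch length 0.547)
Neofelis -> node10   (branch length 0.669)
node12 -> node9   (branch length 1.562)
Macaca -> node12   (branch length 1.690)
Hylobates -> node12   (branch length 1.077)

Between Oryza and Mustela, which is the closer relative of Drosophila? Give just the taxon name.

Oryza

The MRCA of Drosophila and Oryza subtends ((Drosophila,(Raphanus,Sciurus,((Sinapis,(Tremarctos,Schizosaccharomyces)),Passer))),(Camponotus,((Oryza,Salmonella),Neofelis),(Macaca,Hylobates))) (13 taxa).
The MRCA of Drosophila and Mustela is the root, subtending the entire tree (17 taxa).
The first is nested inside the second, so Drosophila shares a more recent common ancestor with Oryza.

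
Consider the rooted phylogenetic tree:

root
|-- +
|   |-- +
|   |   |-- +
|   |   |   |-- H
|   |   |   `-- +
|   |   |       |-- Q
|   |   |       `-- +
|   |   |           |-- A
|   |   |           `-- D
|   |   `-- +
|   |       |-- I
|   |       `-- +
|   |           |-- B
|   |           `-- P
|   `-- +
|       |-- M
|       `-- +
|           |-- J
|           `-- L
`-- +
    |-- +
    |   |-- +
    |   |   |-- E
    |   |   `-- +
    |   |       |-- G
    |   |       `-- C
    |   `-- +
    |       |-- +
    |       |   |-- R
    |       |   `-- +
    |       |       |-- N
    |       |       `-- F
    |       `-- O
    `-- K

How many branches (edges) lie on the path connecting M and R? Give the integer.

8

The MRCA of M and R is the root of the tree.
From M up to that node: 3 branches. From R up to the same node: 5 branches. Total: 3 + 5 = 8.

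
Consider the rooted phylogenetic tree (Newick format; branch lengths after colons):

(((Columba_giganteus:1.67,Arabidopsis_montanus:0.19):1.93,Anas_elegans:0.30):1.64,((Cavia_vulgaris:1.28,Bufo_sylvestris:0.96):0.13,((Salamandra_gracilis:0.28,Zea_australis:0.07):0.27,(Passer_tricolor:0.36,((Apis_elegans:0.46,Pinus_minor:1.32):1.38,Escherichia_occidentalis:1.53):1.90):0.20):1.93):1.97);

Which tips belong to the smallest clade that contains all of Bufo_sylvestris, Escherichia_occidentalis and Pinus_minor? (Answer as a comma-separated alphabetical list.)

Tracing Bufo_sylvestris: it sits inside (Cavia_vulgaris,Bufo_sylvestris).
Tracing Escherichia_occidentalis: it sits inside ((Apis_elegans,Pinus_minor),Escherichia_occidentalis).
Tracing Pinus_minor: it sits inside (Apis_elegans,Pinus_minor).
The smallest clade enclosing all 3 is ((Cavia_vulgaris,Bufo_sylvestris),((Salamandra_gracilis,Zea_australis),(Passer_tricolor,((Apis_elegans,Pinus_minor),Escherichia_occidentalis)))); the answer is its 8 terminal taxa in alphabetical order.

Apis_elegans, Bufo_sylvestris, Cavia_vulgaris, Escherichia_occidentalis, Passer_tricolor, Pinus_minor, Salamandra_gracilis, Zea_australis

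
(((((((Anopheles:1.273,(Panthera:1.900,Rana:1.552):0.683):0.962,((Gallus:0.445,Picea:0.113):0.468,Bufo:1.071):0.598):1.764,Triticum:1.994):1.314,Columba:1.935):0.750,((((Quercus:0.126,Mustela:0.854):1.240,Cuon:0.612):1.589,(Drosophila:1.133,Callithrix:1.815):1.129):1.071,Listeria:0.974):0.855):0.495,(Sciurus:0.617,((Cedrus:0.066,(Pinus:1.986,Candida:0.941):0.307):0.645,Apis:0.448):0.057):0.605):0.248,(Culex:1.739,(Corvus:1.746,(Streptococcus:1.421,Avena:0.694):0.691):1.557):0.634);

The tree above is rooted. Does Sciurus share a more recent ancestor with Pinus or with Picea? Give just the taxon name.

Pinus

The MRCA of Sciurus and Pinus subtends (Sciurus,((Cedrus,(Pinus,Candida)),Apis)) (5 taxa).
The MRCA of Sciurus and Picea subtends ((((((Anopheles,(Panthera,Rana)),((Gallus,Picea),Bufo)),Triticum),Columba),((((Quercus,Mustela),Cuon),(Drosophila,Callithrix)),Listeria)),(Sciurus,((Cedrus,(Pinus,Candida)),Apis))) (19 taxa).
The first is nested inside the second, so Sciurus shares a more recent common ancestor with Pinus.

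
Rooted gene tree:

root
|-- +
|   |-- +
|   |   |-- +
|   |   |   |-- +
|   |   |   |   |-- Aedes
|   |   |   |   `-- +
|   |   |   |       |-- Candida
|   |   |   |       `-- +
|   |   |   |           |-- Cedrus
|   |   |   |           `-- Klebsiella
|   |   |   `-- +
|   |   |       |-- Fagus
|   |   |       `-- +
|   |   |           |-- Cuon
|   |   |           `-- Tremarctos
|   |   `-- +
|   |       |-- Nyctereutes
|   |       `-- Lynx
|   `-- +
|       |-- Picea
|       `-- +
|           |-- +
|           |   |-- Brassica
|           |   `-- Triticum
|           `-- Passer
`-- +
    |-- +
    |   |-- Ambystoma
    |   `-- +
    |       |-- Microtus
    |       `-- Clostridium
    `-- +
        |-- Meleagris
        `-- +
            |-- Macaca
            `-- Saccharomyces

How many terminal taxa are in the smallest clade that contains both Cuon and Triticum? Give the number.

The MRCA of Cuon and Triticum is the node subtending ((((Aedes,(Candida,(Cedrus,Klebsiella))),(Fagus,(Cuon,Tremarctos))),(Nyctereutes,Lynx)),(Picea,((Brassica,Triticum),Passer))).
That clade contains 13 terminal taxa: Aedes, Brassica, Candida, Cedrus, Cuon, Fagus, Klebsiella, Lynx, Nyctereutes, Passer, Picea, Tremarctos, Triticum.

13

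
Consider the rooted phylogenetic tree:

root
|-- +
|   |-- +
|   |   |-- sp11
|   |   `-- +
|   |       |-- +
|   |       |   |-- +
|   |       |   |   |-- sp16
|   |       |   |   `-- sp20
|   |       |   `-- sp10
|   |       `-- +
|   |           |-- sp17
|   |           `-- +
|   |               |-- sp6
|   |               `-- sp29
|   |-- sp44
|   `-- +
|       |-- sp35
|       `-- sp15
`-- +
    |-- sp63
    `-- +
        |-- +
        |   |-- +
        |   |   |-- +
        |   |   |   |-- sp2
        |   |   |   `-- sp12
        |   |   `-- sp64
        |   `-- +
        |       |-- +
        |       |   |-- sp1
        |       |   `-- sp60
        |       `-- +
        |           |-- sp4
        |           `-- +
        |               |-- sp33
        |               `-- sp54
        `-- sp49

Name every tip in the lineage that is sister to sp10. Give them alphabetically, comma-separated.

sp16, sp20

sp10 attaches to the tree at the node subtending ((sp16,sp20),sp10).
The other lineage descending from that same node — the sister group — is (sp16,sp20); its 2 tips in alphabetical order are the answer.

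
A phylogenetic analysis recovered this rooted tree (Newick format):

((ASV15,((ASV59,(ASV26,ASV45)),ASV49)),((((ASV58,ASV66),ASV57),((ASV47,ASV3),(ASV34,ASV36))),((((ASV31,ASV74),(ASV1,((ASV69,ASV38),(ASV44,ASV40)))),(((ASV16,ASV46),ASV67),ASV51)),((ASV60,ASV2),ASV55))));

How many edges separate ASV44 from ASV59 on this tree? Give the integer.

12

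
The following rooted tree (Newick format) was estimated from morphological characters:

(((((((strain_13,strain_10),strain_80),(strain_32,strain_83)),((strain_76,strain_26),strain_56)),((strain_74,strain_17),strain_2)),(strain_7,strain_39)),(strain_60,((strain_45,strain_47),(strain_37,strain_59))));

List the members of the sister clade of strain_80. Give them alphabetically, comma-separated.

strain_10, strain_13

strain_80 attaches to the tree at the node subtending ((strain_13,strain_10),strain_80).
The other lineage descending from that same node — the sister group — is (strain_13,strain_10); its 2 tips in alphabetical order are the answer.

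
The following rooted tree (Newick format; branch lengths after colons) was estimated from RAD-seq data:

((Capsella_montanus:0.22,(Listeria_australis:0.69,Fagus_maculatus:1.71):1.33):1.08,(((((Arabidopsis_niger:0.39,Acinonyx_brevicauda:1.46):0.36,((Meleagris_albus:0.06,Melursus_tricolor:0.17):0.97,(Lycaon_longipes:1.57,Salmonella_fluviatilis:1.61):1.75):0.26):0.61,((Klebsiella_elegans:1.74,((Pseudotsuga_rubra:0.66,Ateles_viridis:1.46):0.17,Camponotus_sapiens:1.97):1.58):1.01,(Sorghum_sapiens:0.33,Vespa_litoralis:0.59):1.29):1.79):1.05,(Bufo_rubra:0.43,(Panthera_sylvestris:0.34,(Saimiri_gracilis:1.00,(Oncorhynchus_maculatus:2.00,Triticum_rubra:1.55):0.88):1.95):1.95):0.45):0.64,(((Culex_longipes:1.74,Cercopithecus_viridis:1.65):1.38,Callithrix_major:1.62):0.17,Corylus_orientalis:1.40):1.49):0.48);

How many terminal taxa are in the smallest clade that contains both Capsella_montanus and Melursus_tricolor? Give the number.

The MRCA of Capsella_montanus and Melursus_tricolor is the root, so the clade is the entire tree.
That clade contains 24 terminal taxa: Acinonyx_brevicauda, Arabidopsis_niger, Ateles_viridis, Bufo_rubra, Callithrix_major, Camponotus_sapiens, Capsella_montanus, Cercopithecus_viridis, Corylus_orientalis, Culex_longipes, Fagus_maculatus, Klebsiella_elegans, Listeria_australis, Lycaon_longipes, Meleagris_albus, Melursus_tricolor, Oncorhynchus_maculatus, Panthera_sylvestris, Pseudotsuga_rubra, Saimiri_gracilis, Salmonella_fluviatilis, Sorghum_sapiens, Triticum_rubra, Vespa_litoralis.

24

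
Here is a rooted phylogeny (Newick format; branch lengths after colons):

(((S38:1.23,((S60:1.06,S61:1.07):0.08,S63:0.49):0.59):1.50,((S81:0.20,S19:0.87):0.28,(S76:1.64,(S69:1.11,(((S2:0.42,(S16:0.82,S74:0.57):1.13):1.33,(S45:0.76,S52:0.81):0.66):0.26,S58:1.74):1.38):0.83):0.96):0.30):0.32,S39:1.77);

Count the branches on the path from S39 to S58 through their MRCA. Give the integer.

7

The MRCA of S39 and S58 is the root of the tree.
From S39 up to that node: 1 branch. From S58 up to the same node: 6 branches. Total: 1 + 6 = 7.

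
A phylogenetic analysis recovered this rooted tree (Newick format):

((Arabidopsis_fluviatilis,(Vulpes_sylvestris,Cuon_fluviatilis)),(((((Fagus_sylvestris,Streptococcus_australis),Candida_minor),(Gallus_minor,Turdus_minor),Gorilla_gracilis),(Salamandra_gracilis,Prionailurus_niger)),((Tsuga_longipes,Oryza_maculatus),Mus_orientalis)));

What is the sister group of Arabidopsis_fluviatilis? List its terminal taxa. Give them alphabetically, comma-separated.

Cuon_fluviatilis, Vulpes_sylvestris

Arabidopsis_fluviatilis attaches to the tree at the node subtending (Arabidopsis_fluviatilis,(Vulpes_sylvestris,Cuon_fluviatilis)).
The other lineage descending from that same node — the sister group — is (Vulpes_sylvestris,Cuon_fluviatilis); its 2 tips in alphabetical order are the answer.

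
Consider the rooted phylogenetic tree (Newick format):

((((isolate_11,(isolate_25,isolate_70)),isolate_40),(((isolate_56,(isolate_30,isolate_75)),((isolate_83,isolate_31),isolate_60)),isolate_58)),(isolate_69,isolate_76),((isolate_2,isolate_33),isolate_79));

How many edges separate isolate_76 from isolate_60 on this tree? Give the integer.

The MRCA of isolate_76 and isolate_60 is the root of the tree.
From isolate_76 up to that node: 2 branches. From isolate_60 up to the same node: 5 branches. Total: 2 + 5 = 7.

7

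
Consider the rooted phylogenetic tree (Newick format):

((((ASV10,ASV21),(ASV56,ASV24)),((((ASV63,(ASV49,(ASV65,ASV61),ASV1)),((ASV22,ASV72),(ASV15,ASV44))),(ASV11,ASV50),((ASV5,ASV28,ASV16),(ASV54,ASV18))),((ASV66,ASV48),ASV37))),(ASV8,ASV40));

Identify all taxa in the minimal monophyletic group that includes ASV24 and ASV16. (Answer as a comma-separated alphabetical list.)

Tracing ASV24: it sits inside (ASV56,ASV24).
Tracing ASV16: it sits inside (ASV5,ASV28,ASV16).
The smallest clade enclosing both is (((ASV10,ASV21),(ASV56,ASV24)),((((ASV63,(ASV49,(ASV65,ASV61),ASV1)),((ASV22,ASV72),(ASV15,ASV44))),(ASV11,ASV50),((ASV5,ASV28,ASV16),(ASV54,ASV18))),((ASV66,ASV48),ASV37))); the answer is its 23 terminal taxa in alphabetical order.

ASV1, ASV10, ASV11, ASV15, ASV16, ASV18, ASV21, ASV22, ASV24, ASV28, ASV37, ASV44, ASV48, ASV49, ASV5, ASV50, ASV54, ASV56, ASV61, ASV63, ASV65, ASV66, ASV72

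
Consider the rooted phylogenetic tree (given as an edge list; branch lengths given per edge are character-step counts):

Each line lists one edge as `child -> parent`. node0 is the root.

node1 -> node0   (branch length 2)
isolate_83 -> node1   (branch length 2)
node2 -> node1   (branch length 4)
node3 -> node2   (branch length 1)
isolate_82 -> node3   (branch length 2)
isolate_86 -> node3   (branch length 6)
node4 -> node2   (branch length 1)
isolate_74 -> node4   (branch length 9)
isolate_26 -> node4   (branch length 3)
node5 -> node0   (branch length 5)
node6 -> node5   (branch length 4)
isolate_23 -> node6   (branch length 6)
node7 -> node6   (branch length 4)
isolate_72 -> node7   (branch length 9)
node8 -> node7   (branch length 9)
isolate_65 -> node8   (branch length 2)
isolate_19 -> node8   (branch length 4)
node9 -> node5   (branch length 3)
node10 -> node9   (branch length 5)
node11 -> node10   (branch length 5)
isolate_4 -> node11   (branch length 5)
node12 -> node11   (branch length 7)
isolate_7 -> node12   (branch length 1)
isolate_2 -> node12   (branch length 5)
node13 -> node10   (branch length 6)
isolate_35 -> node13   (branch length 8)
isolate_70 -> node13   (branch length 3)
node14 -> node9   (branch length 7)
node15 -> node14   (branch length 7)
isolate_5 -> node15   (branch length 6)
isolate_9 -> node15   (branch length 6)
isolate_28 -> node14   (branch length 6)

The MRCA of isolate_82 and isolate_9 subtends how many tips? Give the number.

The MRCA of isolate_82 and isolate_9 is the root, so the clade is the entire tree.
That clade contains 17 terminal taxa: isolate_19, isolate_2, isolate_23, isolate_26, isolate_28, isolate_35, isolate_4, isolate_5, isolate_65, isolate_7, isolate_70, isolate_72, isolate_74, isolate_82, isolate_83, isolate_86, isolate_9.

17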